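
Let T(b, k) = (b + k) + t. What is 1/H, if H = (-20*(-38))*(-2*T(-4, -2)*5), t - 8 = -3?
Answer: 1/7600 ≈ 0.00013158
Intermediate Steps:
t = 5 (t = 8 - 3 = 5)
T(b, k) = 5 + b + k (T(b, k) = (b + k) + 5 = 5 + b + k)
H = 7600 (H = (-20*(-38))*(-2*(5 - 4 - 2)*5) = 760*(-2*(-1)*5) = 760*(2*5) = 760*10 = 7600)
1/H = 1/7600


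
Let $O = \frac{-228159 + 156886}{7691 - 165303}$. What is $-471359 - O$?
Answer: $- \frac{74291905981}{157612} \approx -4.7136 \cdot 10^{5}$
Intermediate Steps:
$O = \frac{71273}{157612}$ ($O = - \frac{71273}{-157612} = \left(-71273\right) \left(- \frac{1}{157612}\right) = \frac{71273}{157612} \approx 0.45221$)
$-471359 - O = -471359 - \frac{71273}{157612} = - \frac{74291905981}{157612}$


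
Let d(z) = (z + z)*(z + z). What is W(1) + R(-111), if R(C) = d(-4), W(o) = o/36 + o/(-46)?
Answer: 52997/828 ≈ 64.006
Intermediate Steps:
d(z) = 4*z² (d(z) = (2*z)*(2*z) = 4*z²)
W(o) = 5*o/828 (W(o) = o*(1/36) + o*(-1/46) = o/36 - o/46 = 5*o/828)
R(C) = 64 (R(C) = 4*(-4)² = 4*16 = 64)
W(1) + R(-111) = (5/828)*1 + 64 = 5/828 + 64 = 52997/828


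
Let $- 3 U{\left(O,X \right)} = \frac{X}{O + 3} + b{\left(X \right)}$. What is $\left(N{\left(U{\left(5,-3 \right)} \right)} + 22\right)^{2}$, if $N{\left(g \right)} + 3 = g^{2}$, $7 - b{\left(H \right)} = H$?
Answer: $\frac{284698129}{331776} \approx 858.1$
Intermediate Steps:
$b{\left(H \right)} = 7 - H$
$U{\left(O,X \right)} = - \frac{7}{3} + \frac{X}{3} - \frac{X}{3 \left(3 + O\right)}$ ($U{\left(O,X \right)} = - \frac{\frac{X}{O + 3} - \left(-7 + X\right)}{3} = - \frac{\frac{X}{3 + O} - \left(-7 + X\right)}{3} = - \frac{7 - X + \frac{X}{3 + O}}{3} = - \frac{7}{3} + \frac{X}{3} - \frac{X}{3 \left(3 + O\right)}$)
$N{\left(g \right)} = -3 + g^{2}$
$\left(N{\left(U{\left(5,-3 \right)} \right)} + 22\right)^{2} = \left(\left(-3 + \left(\frac{-21 + 2 \left(-3\right) + 5 \left(-7 - 3\right)}{3 \left(3 + 5\right)}\right)^{2}\right) + 22\right)^{2} = \left(\left(-3 + \left(\frac{-21 - 6 + 5 \left(-10\right)}{3 \cdot 8}\right)^{2}\right) + 22\right)^{2} = \left(\left(-3 + \left(\frac{1}{3} \cdot \frac{1}{8} \left(-21 - 6 - 50\right)\right)^{2}\right) + 22\right)^{2} = \left(\left(-3 + \left(\frac{1}{3} \cdot \frac{1}{8} \left(-77\right)\right)^{2}\right) + 22\right)^{2} = \left(\left(-3 + \left(- \frac{77}{24}\right)^{2}\right) + 22\right)^{2} = \left(\left(-3 + \frac{5929}{576}\right) + 22\right)^{2} = \left(\frac{4201}{576} + 22\right)^{2} = \left(\frac{16873}{576}\right)^{2} = \frac{284698129}{331776}$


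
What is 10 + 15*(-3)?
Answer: -35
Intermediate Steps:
10 + 15*(-3) = 10 - 45 = -35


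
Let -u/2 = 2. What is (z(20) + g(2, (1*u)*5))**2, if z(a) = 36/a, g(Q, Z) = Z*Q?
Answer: 36481/25 ≈ 1459.2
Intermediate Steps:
u = -4 (u = -2*2 = -4)
g(Q, Z) = Q*Z
(z(20) + g(2, (1*u)*5))**2 = (36/20 + 2*((1*(-4))*5))**2 = (36*(1/20) + 2*(-4*5))**2 = (9/5 + 2*(-20))**2 = (9/5 - 40)**2 = (-191/5)**2 = 36481/25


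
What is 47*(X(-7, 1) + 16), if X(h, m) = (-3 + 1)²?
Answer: 940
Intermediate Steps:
X(h, m) = 4 (X(h, m) = (-2)² = 4)
47*(X(-7, 1) + 16) = 47*(4 + 16) = 47*20 = 940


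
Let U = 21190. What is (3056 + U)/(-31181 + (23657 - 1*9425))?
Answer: -24246/16949 ≈ -1.4305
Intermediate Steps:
(3056 + U)/(-31181 + (23657 - 1*9425)) = (3056 + 21190)/(-31181 + (23657 - 1*9425)) = 24246/(-31181 + (23657 - 9425)) = 24246/(-31181 + 14232) = 24246/(-16949) = 24246*(-1/16949) = -24246/16949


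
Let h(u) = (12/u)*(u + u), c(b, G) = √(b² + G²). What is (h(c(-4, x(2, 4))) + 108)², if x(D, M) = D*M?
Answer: 17424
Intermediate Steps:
c(b, G) = √(G² + b²)
h(u) = 24 (h(u) = (12/u)*(2*u) = 24)
(h(c(-4, x(2, 4))) + 108)² = (24 + 108)² = 132² = 17424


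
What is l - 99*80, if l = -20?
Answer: -7940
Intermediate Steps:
l - 99*80 = -20 - 99*80 = -20 - 7920 = -7940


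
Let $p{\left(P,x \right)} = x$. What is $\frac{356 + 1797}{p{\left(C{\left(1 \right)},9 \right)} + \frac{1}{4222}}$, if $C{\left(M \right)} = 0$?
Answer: $\frac{9089966}{37999} \approx 239.22$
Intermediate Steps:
$\frac{356 + 1797}{p{\left(C{\left(1 \right)},9 \right)} + \frac{1}{4222}} = \frac{356 + 1797}{9 + \frac{1}{4222}} = \frac{2153}{9 + \frac{1}{4222}} = \frac{2153}{\frac{37999}{4222}} = 2153 \cdot \frac{4222}{37999} = \frac{9089966}{37999}$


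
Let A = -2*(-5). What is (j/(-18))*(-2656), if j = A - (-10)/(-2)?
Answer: 6640/9 ≈ 737.78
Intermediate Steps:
A = 10
j = 5 (j = 10 - (-10)/(-2) = 10 - (-10)*(-1)/2 = 10 - 5*1 = 10 - 5 = 5)
(j/(-18))*(-2656) = (5/(-18))*(-2656) = (5*(-1/18))*(-2656) = -5/18*(-2656) = 6640/9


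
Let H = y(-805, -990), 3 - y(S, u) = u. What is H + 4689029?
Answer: 4690022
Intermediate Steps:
y(S, u) = 3 - u
H = 993 (H = 3 - 1*(-990) = 3 + 990 = 993)
H + 4689029 = 993 + 4689029 = 4690022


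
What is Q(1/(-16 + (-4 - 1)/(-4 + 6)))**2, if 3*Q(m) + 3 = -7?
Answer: 100/9 ≈ 11.111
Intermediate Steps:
Q(m) = -10/3 (Q(m) = -1 + (1/3)*(-7) = -1 - 7/3 = -10/3)
Q(1/(-16 + (-4 - 1)/(-4 + 6)))**2 = (-10/3)**2 = 100/9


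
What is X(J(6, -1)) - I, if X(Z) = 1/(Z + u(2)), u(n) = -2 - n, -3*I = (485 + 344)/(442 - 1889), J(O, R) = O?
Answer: 2683/8682 ≈ 0.30903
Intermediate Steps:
I = 829/4341 (I = -(485 + 344)/(3*(442 - 1889)) = -829/(3*(-1447)) = -829*(-1)/(3*1447) = -⅓*(-829/1447) = 829/4341 ≈ 0.19097)
X(Z) = 1/(-4 + Z) (X(Z) = 1/(Z + (-2 - 1*2)) = 1/(Z + (-2 - 2)) = 1/(Z - 4) = 1/(-4 + Z))
X(J(6, -1)) - I = 1/(-4 + 6) - 1*829/4341 = 1/2 - 829/4341 = ½ - 829/4341 = 2683/8682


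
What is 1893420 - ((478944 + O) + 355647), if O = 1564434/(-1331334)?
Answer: 2116601520/1999 ≈ 1.0588e+6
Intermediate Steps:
O = -2349/1999 (O = 1564434*(-1/1331334) = -2349/1999 ≈ -1.1751)
1893420 - ((478944 + O) + 355647) = 1893420 - ((478944 - 2349/1999) + 355647) = 1893420 - (957406707/1999 + 355647) = 1893420 - 1*1668345060/1999 = 1893420 - 1668345060/1999 = 2116601520/1999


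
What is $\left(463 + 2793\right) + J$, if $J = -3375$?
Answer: $-119$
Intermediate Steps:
$\left(463 + 2793\right) + J = \left(463 + 2793\right) - 3375 = 3256 - 3375 = -119$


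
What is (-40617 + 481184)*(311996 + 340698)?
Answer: 287555437498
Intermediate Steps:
(-40617 + 481184)*(311996 + 340698) = 440567*652694 = 287555437498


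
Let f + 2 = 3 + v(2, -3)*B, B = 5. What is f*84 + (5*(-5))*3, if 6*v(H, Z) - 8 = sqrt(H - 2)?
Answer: 569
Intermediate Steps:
v(H, Z) = 4/3 + sqrt(-2 + H)/6 (v(H, Z) = 4/3 + sqrt(H - 2)/6 = 4/3 + sqrt(-2 + H)/6)
f = 23/3 (f = -2 + (3 + (4/3 + sqrt(-2 + 2)/6)*5) = -2 + (3 + (4/3 + sqrt(0)/6)*5) = -2 + (3 + (4/3 + (1/6)*0)*5) = -2 + (3 + (4/3 + 0)*5) = -2 + (3 + (4/3)*5) = -2 + (3 + 20/3) = -2 + 29/3 = 23/3 ≈ 7.6667)
f*84 + (5*(-5))*3 = (23/3)*84 + (5*(-5))*3 = 644 - 25*3 = 644 - 75 = 569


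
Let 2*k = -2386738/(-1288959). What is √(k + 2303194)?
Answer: √3826563297149969985/1288959 ≈ 1517.6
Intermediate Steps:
k = 1193369/1288959 (k = (-2386738/(-1288959))/2 = (-2386738*(-1/1288959))/2 = (½)*(2386738/1288959) = 1193369/1288959 ≈ 0.92584)
√(k + 2303194) = √(1193369/1288959 + 2303194) = √(2968723828415/1288959) = √3826563297149969985/1288959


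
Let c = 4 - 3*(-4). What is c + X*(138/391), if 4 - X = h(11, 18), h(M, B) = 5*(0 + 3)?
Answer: 206/17 ≈ 12.118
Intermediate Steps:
h(M, B) = 15 (h(M, B) = 5*3 = 15)
X = -11 (X = 4 - 1*15 = 4 - 15 = -11)
c = 16 (c = 4 + 12 = 16)
c + X*(138/391) = 16 - 1518/391 = 16 - 11*6/17 = 16 - 66/17 = 206/17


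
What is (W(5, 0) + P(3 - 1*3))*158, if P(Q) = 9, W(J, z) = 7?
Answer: 2528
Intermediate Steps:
(W(5, 0) + P(3 - 1*3))*158 = (7 + 9)*158 = 16*158 = 2528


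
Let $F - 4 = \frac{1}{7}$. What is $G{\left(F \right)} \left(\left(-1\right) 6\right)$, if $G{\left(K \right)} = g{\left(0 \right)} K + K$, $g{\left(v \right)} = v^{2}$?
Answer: $- \frac{174}{7} \approx -24.857$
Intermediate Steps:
$F = \frac{29}{7}$ ($F = 4 + \frac{1}{7} = \frac{29}{7} \approx 4.1429$)
$G{\left(K \right)} = K$ ($G{\left(K \right)} = 0^{2} K + K = 0 K + K = 0 + K = K$)
$G{\left(F \right)} \left(\left(-1\right) 6\right) = \frac{29 \left(\left(-1\right) 6\right)}{7} = \frac{29}{7} \left(-6\right) = - \frac{174}{7}$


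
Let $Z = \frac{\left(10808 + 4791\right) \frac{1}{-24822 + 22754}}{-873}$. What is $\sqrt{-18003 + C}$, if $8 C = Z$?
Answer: $\frac{i \sqrt{26079057600982826}}{1203576} \approx 134.18 i$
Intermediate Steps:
$Z = \frac{15599}{1805364}$ ($Z = \frac{15599}{-2068} \left(- \frac{1}{873}\right) = 15599 \left(- \frac{1}{2068}\right) \left(- \frac{1}{873}\right) = \left(- \frac{15599}{2068}\right) \left(- \frac{1}{873}\right) = \frac{15599}{1805364} \approx 0.0086404$)
$C = \frac{15599}{14442912}$ ($C = \frac{1}{8} \cdot \frac{15599}{1805364} = \frac{15599}{14442912} \approx 0.00108$)
$\sqrt{-18003 + C} = \sqrt{-18003 + \frac{15599}{14442912}} = \sqrt{- \frac{260015729137}{14442912}} = \frac{i \sqrt{26079057600982826}}{1203576}$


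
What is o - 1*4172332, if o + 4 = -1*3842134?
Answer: -8014470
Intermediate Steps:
o = -3842138 (o = -4 - 1*3842134 = -4 - 3842134 = -3842138)
o - 1*4172332 = -3842138 - 1*4172332 = -3842138 - 4172332 = -8014470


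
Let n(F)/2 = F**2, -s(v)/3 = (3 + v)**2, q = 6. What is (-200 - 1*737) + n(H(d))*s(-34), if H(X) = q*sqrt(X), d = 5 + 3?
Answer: -1661545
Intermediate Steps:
s(v) = -3*(3 + v)**2
d = 8
H(X) = 6*sqrt(X)
n(F) = 2*F**2
(-200 - 1*737) + n(H(d))*s(-34) = (-200 - 1*737) + (2*(6*sqrt(8))**2)*(-3*(3 - 34)**2) = (-200 - 737) + (2*(6*(2*sqrt(2)))**2)*(-3*(-31)**2) = -937 + (2*(12*sqrt(2))**2)*(-3*961) = -937 + (2*288)*(-2883) = -937 + 576*(-2883) = -937 - 1660608 = -1661545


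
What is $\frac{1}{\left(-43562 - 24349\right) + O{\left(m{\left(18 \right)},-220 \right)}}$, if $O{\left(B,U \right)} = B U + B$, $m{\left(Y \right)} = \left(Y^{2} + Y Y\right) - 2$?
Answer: $- \frac{1}{209385} \approx -4.7759 \cdot 10^{-6}$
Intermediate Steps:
$m{\left(Y \right)} = -2 + 2 Y^{2}$ ($m{\left(Y \right)} = \left(Y^{2} + Y^{2}\right) - 2 = 2 Y^{2} - 2 = -2 + 2 Y^{2}$)
$O{\left(B,U \right)} = B + B U$
$\frac{1}{\left(-43562 - 24349\right) + O{\left(m{\left(18 \right)},-220 \right)}} = \frac{1}{\left(-43562 - 24349\right) + \left(-2 + 2 \cdot 18^{2}\right) \left(1 - 220\right)} = \frac{1}{\left(-43562 - 24349\right) + \left(-2 + 2 \cdot 324\right) \left(-219\right)} = \frac{1}{-67911 + \left(-2 + 648\right) \left(-219\right)} = \frac{1}{-67911 + 646 \left(-219\right)} = \frac{1}{-67911 - 141474} = \frac{1}{-209385} = - \frac{1}{209385}$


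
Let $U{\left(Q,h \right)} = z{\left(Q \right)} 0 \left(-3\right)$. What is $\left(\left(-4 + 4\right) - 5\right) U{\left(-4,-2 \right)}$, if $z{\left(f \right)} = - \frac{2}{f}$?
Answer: $0$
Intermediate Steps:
$U{\left(Q,h \right)} = 0$ ($U{\left(Q,h \right)} = - \frac{2}{Q} 0 \left(-3\right) = 0 \left(-3\right) = 0$)
$\left(\left(-4 + 4\right) - 5\right) U{\left(-4,-2 \right)} = \left(\left(-4 + 4\right) - 5\right) 0 = \left(0 - 5\right) 0 = \left(-5\right) 0 = 0$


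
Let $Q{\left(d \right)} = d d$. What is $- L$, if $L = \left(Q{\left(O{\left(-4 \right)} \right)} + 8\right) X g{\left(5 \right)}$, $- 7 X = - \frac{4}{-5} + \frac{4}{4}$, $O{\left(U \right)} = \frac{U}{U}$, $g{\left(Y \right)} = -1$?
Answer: $- \frac{81}{35} \approx -2.3143$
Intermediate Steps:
$O{\left(U \right)} = 1$
$Q{\left(d \right)} = d^{2}$
$X = - \frac{9}{35}$ ($X = - \frac{- \frac{4}{-5} + \frac{4}{4}}{7} = - \frac{\left(-4\right) \left(- \frac{1}{5}\right) + 4 \cdot \frac{1}{4}}{7} = - \frac{\frac{4}{5} + 1}{7} = \left(- \frac{1}{7}\right) \frac{9}{5} = - \frac{9}{35} \approx -0.25714$)
$L = \frac{81}{35}$ ($L = \left(1^{2} + 8\right) \left(- \frac{9}{35}\right) \left(-1\right) = \left(1 + 8\right) \left(- \frac{9}{35}\right) \left(-1\right) = 9 \left(- \frac{9}{35}\right) \left(-1\right) = \left(- \frac{81}{35}\right) \left(-1\right) = \frac{81}{35} \approx 2.3143$)
$- L = \left(-1\right) \frac{81}{35} = - \frac{81}{35}$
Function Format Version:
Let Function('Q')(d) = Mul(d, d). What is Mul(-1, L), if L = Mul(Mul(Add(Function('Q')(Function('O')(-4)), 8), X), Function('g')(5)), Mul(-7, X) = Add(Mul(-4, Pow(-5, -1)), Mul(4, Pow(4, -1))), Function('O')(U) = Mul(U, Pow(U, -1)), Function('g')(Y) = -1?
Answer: Rational(-81, 35) ≈ -2.3143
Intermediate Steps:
Function('O')(U) = 1
Function('Q')(d) = Pow(d, 2)
X = Rational(-9, 35) (X = Mul(Rational(-1, 7), Add(Mul(-4, Pow(-5, -1)), Mul(4, Pow(4, -1)))) = Mul(Rational(-1, 7), Add(Mul(-4, Rational(-1, 5)), Mul(4, Rational(1, 4)))) = Mul(Rational(-1, 7), Add(Rational(4, 5), 1)) = Mul(Rational(-1, 7), Rational(9, 5)) = Rational(-9, 35) ≈ -0.25714)
L = Rational(81, 35) (L = Mul(Mul(Add(Pow(1, 2), 8), Rational(-9, 35)), -1) = Mul(Mul(Add(1, 8), Rational(-9, 35)), -1) = Mul(Mul(9, Rational(-9, 35)), -1) = Mul(Rational(-81, 35), -1) = Rational(81, 35) ≈ 2.3143)
Mul(-1, L) = Mul(-1, Rational(81, 35)) = Rational(-81, 35)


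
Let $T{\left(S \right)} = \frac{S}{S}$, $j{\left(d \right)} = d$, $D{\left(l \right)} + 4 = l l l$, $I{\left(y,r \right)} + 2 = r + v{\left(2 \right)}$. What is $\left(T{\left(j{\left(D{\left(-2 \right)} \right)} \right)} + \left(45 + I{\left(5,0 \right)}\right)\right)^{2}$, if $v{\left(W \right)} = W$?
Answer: $2116$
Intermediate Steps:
$I{\left(y,r \right)} = r$ ($I{\left(y,r \right)} = -2 + \left(r + 2\right) = -2 + \left(2 + r\right) = r$)
$D{\left(l \right)} = -4 + l^{3}$ ($D{\left(l \right)} = -4 + l l l = -4 + l^{2} l = -4 + l^{3}$)
$T{\left(S \right)} = 1$
$\left(T{\left(j{\left(D{\left(-2 \right)} \right)} \right)} + \left(45 + I{\left(5,0 \right)}\right)\right)^{2} = \left(1 + \left(45 + 0\right)\right)^{2} = \left(1 + 45\right)^{2} = 46^{2} = 2116$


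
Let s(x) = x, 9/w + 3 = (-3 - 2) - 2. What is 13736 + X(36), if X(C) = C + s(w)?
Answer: 137711/10 ≈ 13771.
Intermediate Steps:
w = -9/10 (w = 9/(-3 + ((-3 - 2) - 2)) = 9/(-3 + (-5 - 2)) = 9/(-3 - 7) = 9/(-10) = 9*(-⅒) = -9/10 ≈ -0.90000)
X(C) = -9/10 + C (X(C) = C - 9/10 = -9/10 + C)
13736 + X(36) = 13736 + (-9/10 + 36) = 13736 + 351/10 = 137711/10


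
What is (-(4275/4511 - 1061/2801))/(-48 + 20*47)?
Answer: -1797026/2817674353 ≈ -0.00063777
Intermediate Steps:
(-(4275/4511 - 1061/2801))/(-48 + 20*47) = (-(4275*(1/4511) - 1061*1/2801))/(-48 + 940) = -(4275/4511 - 1061/2801)/892 = -1*7188104/12635311*(1/892) = -7188104/12635311*1/892 = -1797026/2817674353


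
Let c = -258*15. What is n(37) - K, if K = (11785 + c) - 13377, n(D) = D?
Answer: 5499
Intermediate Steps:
c = -3870
K = -5462 (K = (11785 - 3870) - 13377 = 7915 - 13377 = -5462)
n(37) - K = 37 - 1*(-5462) = 37 + 5462 = 5499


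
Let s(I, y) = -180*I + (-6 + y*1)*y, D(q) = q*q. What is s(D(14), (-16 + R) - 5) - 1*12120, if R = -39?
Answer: -43440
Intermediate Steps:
D(q) = q²
s(I, y) = -180*I + y*(-6 + y) (s(I, y) = -180*I + (-6 + y)*y = -180*I + y*(-6 + y))
s(D(14), (-16 + R) - 5) - 1*12120 = (((-16 - 39) - 5)² - 180*14² - 6*((-16 - 39) - 5)) - 1*12120 = ((-55 - 5)² - 180*196 - 6*(-55 - 5)) - 12120 = ((-60)² - 35280 - 6*(-60)) - 12120 = (3600 - 35280 + 360) - 12120 = -31320 - 12120 = -43440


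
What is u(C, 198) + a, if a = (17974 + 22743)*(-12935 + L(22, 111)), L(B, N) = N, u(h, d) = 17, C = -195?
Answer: -522154791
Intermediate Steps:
a = -522154808 (a = (17974 + 22743)*(-12935 + 111) = 40717*(-12824) = -522154808)
u(C, 198) + a = 17 - 522154808 = -522154791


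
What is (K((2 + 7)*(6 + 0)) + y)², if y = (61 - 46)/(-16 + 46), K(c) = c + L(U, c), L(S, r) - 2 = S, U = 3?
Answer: 14161/4 ≈ 3540.3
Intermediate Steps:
L(S, r) = 2 + S
K(c) = 5 + c (K(c) = c + (2 + 3) = c + 5 = 5 + c)
y = ½ (y = 15/30 = 15*(1/30) = ½ ≈ 0.50000)
(K((2 + 7)*(6 + 0)) + y)² = ((5 + (2 + 7)*(6 + 0)) + ½)² = ((5 + 9*6) + ½)² = ((5 + 54) + ½)² = (59 + ½)² = (119/2)² = 14161/4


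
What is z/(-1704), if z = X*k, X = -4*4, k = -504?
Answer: -336/71 ≈ -4.7324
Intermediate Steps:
X = -16
z = 8064 (z = -16*(-504) = 8064)
z/(-1704) = 8064/(-1704) = 8064*(-1/1704) = -336/71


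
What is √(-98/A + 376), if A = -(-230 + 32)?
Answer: 5*√16357/33 ≈ 19.378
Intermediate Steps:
A = 198 (A = -1*(-198) = 198)
√(-98/A + 376) = √(-98/198 + 376) = √(-98*1/198 + 376) = √(-49/99 + 376) = √(37175/99) = 5*√16357/33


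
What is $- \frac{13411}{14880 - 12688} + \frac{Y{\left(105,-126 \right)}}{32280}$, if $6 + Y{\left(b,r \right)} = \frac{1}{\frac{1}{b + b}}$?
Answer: $- \frac{18019163}{2948240} \approx -6.1118$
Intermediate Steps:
$Y{\left(b,r \right)} = -6 + 2 b$ ($Y{\left(b,r \right)} = -6 + \frac{1}{\frac{1}{b + b}} = -6 + \frac{1}{\frac{1}{2 b}} = -6 + \frac{1}{\frac{1}{2} \frac{1}{b}} = -6 + 2 b$)
$- \frac{13411}{14880 - 12688} + \frac{Y{\left(105,-126 \right)}}{32280} = - \frac{13411}{14880 - 12688} + \frac{-6 + 2 \cdot 105}{32280} = - \frac{13411}{2192} + \left(-6 + 210\right) \frac{1}{32280} = \left(-13411\right) \frac{1}{2192} + 204 \cdot \frac{1}{32280} = - \frac{13411}{2192} + \frac{17}{2690} = - \frac{18019163}{2948240}$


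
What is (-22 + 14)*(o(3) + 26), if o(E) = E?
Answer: -232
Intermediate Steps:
(-22 + 14)*(o(3) + 26) = (-22 + 14)*(3 + 26) = -8*29 = -232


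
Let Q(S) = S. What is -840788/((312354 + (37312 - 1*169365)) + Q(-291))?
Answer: -420394/90005 ≈ -4.6708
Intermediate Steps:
-840788/((312354 + (37312 - 1*169365)) + Q(-291)) = -840788/((312354 + (37312 - 1*169365)) - 291) = -840788/((312354 + (37312 - 169365)) - 291) = -840788/((312354 - 132053) - 291) = -840788/(180301 - 291) = -840788/180010 = -840788*1/180010 = -420394/90005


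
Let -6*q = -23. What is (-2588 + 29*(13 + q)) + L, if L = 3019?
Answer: 5515/6 ≈ 919.17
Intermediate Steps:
q = 23/6 (q = -⅙*(-23) = 23/6 ≈ 3.8333)
(-2588 + 29*(13 + q)) + L = (-2588 + 29*(13 + 23/6)) + 3019 = (-2588 + 29*(101/6)) + 3019 = (-2588 + 2929/6) + 3019 = -12599/6 + 3019 = 5515/6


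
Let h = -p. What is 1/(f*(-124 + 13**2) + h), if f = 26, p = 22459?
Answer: -1/21289 ≈ -4.6973e-5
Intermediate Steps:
h = -22459 (h = -1*22459 = -22459)
1/(f*(-124 + 13**2) + h) = 1/(26*(-124 + 13**2) - 22459) = 1/(26*(-124 + 169) - 22459) = 1/(26*45 - 22459) = 1/(1170 - 22459) = 1/(-21289) = -1/21289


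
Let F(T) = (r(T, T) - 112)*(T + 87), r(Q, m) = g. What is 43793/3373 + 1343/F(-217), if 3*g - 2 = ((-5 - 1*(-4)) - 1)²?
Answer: 630769839/48233900 ≈ 13.077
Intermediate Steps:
g = 2 (g = ⅔ + ((-5 - 1*(-4)) - 1)²/3 = ⅔ + ((-5 + 4) - 1)²/3 = ⅔ + (-1 - 1)²/3 = ⅔ + (⅓)*(-2)² = ⅔ + (⅓)*4 = ⅔ + 4/3 = 2)
r(Q, m) = 2
F(T) = -9570 - 110*T (F(T) = (2 - 112)*(T + 87) = -110*(87 + T) = -9570 - 110*T)
43793/3373 + 1343/F(-217) = 43793/3373 + 1343/(-9570 - 110*(-217)) = 43793*(1/3373) + 1343/(-9570 + 23870) = 43793/3373 + 1343/14300 = 630769839/48233900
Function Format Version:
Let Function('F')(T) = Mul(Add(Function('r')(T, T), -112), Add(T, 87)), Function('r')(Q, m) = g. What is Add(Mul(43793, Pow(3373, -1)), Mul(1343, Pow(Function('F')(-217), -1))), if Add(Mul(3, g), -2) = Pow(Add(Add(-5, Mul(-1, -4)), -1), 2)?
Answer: Rational(630769839, 48233900) ≈ 13.077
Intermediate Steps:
g = 2 (g = Add(Rational(2, 3), Mul(Rational(1, 3), Pow(Add(Add(-5, Mul(-1, -4)), -1), 2))) = Add(Rational(2, 3), Mul(Rational(1, 3), Pow(Add(Add(-5, 4), -1), 2))) = Add(Rational(2, 3), Mul(Rational(1, 3), Pow(Add(-1, -1), 2))) = Add(Rational(2, 3), Mul(Rational(1, 3), Pow(-2, 2))) = Add(Rational(2, 3), Mul(Rational(1, 3), 4)) = Add(Rational(2, 3), Rational(4, 3)) = 2)
Function('r')(Q, m) = 2
Function('F')(T) = Add(-9570, Mul(-110, T)) (Function('F')(T) = Mul(Add(2, -112), Add(T, 87)) = Mul(-110, Add(87, T)) = Add(-9570, Mul(-110, T)))
Add(Mul(43793, Pow(3373, -1)), Mul(1343, Pow(Function('F')(-217), -1))) = Add(Mul(43793, Pow(3373, -1)), Mul(1343, Pow(Add(-9570, Mul(-110, -217)), -1))) = Add(Mul(43793, Rational(1, 3373)), Mul(1343, Pow(Add(-9570, 23870), -1))) = Add(Rational(43793, 3373), Mul(1343, Pow(14300, -1))) = Add(Rational(43793, 3373), Mul(1343, Rational(1, 14300))) = Add(Rational(43793, 3373), Rational(1343, 14300)) = Rational(630769839, 48233900)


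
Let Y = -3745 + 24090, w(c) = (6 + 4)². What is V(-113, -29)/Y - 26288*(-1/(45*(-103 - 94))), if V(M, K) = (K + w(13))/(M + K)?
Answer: -213933517/72143370 ≈ -2.9654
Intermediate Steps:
w(c) = 100 (w(c) = 10² = 100)
V(M, K) = (100 + K)/(K + M) (V(M, K) = (K + 100)/(M + K) = (100 + K)/(K + M))
Y = 20345
V(-113, -29)/Y - 26288*(-1/(45*(-103 - 94))) = ((100 - 29)/(-29 - 113))/20345 - 26288*(-1/(45*(-103 - 94))) = (71/(-142))*(1/20345) - 26288/((-45*(-197))) = -1/142*71*(1/20345) - 26288/8865 = -½*1/20345 - 26288*1/8865 = -1/40690 - 26288/8865 = -213933517/72143370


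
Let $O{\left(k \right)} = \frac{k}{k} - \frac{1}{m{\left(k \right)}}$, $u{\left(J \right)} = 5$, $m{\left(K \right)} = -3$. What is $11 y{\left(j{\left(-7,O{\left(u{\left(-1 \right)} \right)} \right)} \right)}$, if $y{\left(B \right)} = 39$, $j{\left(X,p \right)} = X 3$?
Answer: $429$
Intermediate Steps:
$O{\left(k \right)} = \frac{4}{3}$ ($O{\left(k \right)} = \frac{k}{k} - \frac{1}{-3} = 1 - - \frac{1}{3} = 1 + \frac{1}{3} = \frac{4}{3}$)
$j{\left(X,p \right)} = 3 X$
$11 y{\left(j{\left(-7,O{\left(u{\left(-1 \right)} \right)} \right)} \right)} = 11 \cdot 39 = 429$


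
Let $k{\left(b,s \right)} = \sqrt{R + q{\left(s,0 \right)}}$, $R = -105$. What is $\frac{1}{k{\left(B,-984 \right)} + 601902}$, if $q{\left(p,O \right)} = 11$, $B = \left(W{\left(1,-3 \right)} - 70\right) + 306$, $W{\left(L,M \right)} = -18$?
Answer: $\frac{300951}{181143008849} - \frac{i \sqrt{94}}{362286017698} \approx 1.6614 \cdot 10^{-6} - 2.6762 \cdot 10^{-11} i$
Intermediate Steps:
$B = 218$ ($B = \left(-18 - 70\right) + 306 = -88 + 306 = 218$)
$k{\left(b,s \right)} = i \sqrt{94}$ ($k{\left(b,s \right)} = \sqrt{-105 + 11} = \sqrt{-94} = i \sqrt{94}$)
$\frac{1}{k{\left(B,-984 \right)} + 601902} = \frac{1}{i \sqrt{94} + 601902} = \frac{1}{601902 + i \sqrt{94}}$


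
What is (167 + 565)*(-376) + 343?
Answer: -274889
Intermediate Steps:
(167 + 565)*(-376) + 343 = 732*(-376) + 343 = -275232 + 343 = -274889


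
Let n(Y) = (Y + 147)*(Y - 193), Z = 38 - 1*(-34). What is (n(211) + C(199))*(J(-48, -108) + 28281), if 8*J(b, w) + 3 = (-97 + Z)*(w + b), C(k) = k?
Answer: 1528853235/8 ≈ 1.9111e+8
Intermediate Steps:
Z = 72 (Z = 38 + 34 = 72)
J(b, w) = -3/8 - 25*b/8 - 25*w/8 (J(b, w) = -3/8 + ((-97 + 72)*(w + b))/8 = -3/8 + (-25*(b + w))/8 = -3/8 + (-25*b - 25*w)/8 = -3/8 + (-25*b/8 - 25*w/8) = -3/8 - 25*b/8 - 25*w/8)
n(Y) = (-193 + Y)*(147 + Y) (n(Y) = (147 + Y)*(-193 + Y) = (-193 + Y)*(147 + Y))
(n(211) + C(199))*(J(-48, -108) + 28281) = ((-28371 + 211**2 - 46*211) + 199)*((-3/8 - 25/8*(-48) - 25/8*(-108)) + 28281) = ((-28371 + 44521 - 9706) + 199)*((-3/8 + 150 + 675/2) + 28281) = (6444 + 199)*(3897/8 + 28281) = 6643*(230145/8) = 1528853235/8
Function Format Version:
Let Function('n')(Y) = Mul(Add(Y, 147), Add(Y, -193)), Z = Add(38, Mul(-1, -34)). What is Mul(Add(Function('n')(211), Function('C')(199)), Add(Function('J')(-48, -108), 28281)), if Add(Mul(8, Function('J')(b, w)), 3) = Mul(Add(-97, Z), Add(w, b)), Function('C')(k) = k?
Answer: Rational(1528853235, 8) ≈ 1.9111e+8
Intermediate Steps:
Z = 72 (Z = Add(38, 34) = 72)
Function('J')(b, w) = Add(Rational(-3, 8), Mul(Rational(-25, 8), b), Mul(Rational(-25, 8), w)) (Function('J')(b, w) = Add(Rational(-3, 8), Mul(Rational(1, 8), Mul(Add(-97, 72), Add(w, b)))) = Add(Rational(-3, 8), Mul(Rational(1, 8), Mul(-25, Add(b, w)))) = Add(Rational(-3, 8), Mul(Rational(1, 8), Add(Mul(-25, b), Mul(-25, w)))) = Add(Rational(-3, 8), Add(Mul(Rational(-25, 8), b), Mul(Rational(-25, 8), w))) = Add(Rational(-3, 8), Mul(Rational(-25, 8), b), Mul(Rational(-25, 8), w)))
Function('n')(Y) = Mul(Add(-193, Y), Add(147, Y)) (Function('n')(Y) = Mul(Add(147, Y), Add(-193, Y)) = Mul(Add(-193, Y), Add(147, Y)))
Mul(Add(Function('n')(211), Function('C')(199)), Add(Function('J')(-48, -108), 28281)) = Mul(Add(Add(-28371, Pow(211, 2), Mul(-46, 211)), 199), Add(Add(Rational(-3, 8), Mul(Rational(-25, 8), -48), Mul(Rational(-25, 8), -108)), 28281)) = Mul(Add(Add(-28371, 44521, -9706), 199), Add(Add(Rational(-3, 8), 150, Rational(675, 2)), 28281)) = Mul(Add(6444, 199), Add(Rational(3897, 8), 28281)) = Mul(6643, Rational(230145, 8)) = Rational(1528853235, 8)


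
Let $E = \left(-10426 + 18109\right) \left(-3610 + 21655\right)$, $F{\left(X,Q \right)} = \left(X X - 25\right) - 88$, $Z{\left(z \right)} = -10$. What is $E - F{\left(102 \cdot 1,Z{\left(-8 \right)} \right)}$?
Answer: $138629444$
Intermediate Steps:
$F{\left(X,Q \right)} = -113 + X^{2}$ ($F{\left(X,Q \right)} = \left(X^{2} - 25\right) - 88 = \left(-25 + X^{2}\right) - 88 = -113 + X^{2}$)
$E = 138639735$ ($E = 7683 \cdot 18045 = 138639735$)
$E - F{\left(102 \cdot 1,Z{\left(-8 \right)} \right)} = 138639735 - \left(-113 + \left(102 \cdot 1\right)^{2}\right) = 138639735 - \left(-113 + 102^{2}\right) = 138639735 - \left(-113 + 10404\right) = 138639735 - 10291 = 138629444$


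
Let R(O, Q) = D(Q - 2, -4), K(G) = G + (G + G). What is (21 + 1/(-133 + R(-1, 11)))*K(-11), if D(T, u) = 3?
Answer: -90057/130 ≈ -692.75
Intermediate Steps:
K(G) = 3*G (K(G) = G + 2*G = 3*G)
R(O, Q) = 3
(21 + 1/(-133 + R(-1, 11)))*K(-11) = (21 + 1/(-133 + 3))*(3*(-11)) = (21 + 1/(-130))*(-33) = (21 - 1/130)*(-33) = (2729/130)*(-33) = -90057/130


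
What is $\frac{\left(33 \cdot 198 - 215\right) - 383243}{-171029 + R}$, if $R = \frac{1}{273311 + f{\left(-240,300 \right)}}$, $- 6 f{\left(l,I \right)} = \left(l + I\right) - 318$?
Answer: $\frac{103033683096}{46751461265} \approx 2.2039$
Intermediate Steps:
$f{\left(l,I \right)} = 53 - \frac{I}{6} - \frac{l}{6}$ ($f{\left(l,I \right)} = - \frac{\left(l + I\right) - 318}{6} = - \frac{\left(I + l\right) - 318}{6} = - \frac{-318 + I + l}{6} = 53 - \frac{I}{6} - \frac{l}{6}$)
$R = \frac{1}{273354}$ ($R = \frac{1}{273311 - -43} = \frac{1}{273311 + \left(53 - 50 + 40\right)} = \frac{1}{273311 + 43} = \frac{1}{273354} \approx 3.6583 \cdot 10^{-6}$)
$\frac{\left(33 \cdot 198 - 215\right) - 383243}{-171029 + R} = \frac{\left(33 \cdot 198 - 215\right) - 383243}{-171029 + \frac{1}{273354}} = \frac{\left(6534 - 215\right) - 383243}{- \frac{46751461265}{273354}} = \left(6319 - 383243\right) \left(- \frac{273354}{46751461265}\right) = \left(-376924\right) \left(- \frac{273354}{46751461265}\right) = \frac{103033683096}{46751461265}$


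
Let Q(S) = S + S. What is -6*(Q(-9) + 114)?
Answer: -576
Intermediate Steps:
Q(S) = 2*S
-6*(Q(-9) + 114) = -6*(2*(-9) + 114) = -6*(-18 + 114) = -6*96 = -576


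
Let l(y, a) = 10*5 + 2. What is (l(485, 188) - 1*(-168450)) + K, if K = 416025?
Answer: 584527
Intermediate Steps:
l(y, a) = 52 (l(y, a) = 50 + 2 = 52)
(l(485, 188) - 1*(-168450)) + K = (52 - 1*(-168450)) + 416025 = (52 + 168450) + 416025 = 168502 + 416025 = 584527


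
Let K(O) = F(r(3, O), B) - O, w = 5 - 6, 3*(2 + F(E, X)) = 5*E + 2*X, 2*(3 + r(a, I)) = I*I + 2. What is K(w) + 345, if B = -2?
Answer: 2041/6 ≈ 340.17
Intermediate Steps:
r(a, I) = -2 + I²/2 (r(a, I) = -3 + (I*I + 2)/2 = -3 + (I² + 2)/2 = -3 + (2 + I²)/2 = -3 + (1 + I²/2) = -2 + I²/2)
F(E, X) = -2 + 2*X/3 + 5*E/3 (F(E, X) = -2 + (5*E + 2*X)/3 = -2 + (2*X + 5*E)/3 = -2 + (2*X/3 + 5*E/3) = -2 + 2*X/3 + 5*E/3)
w = -1
K(O) = -20/3 - O + 5*O²/6 (K(O) = (-2 + (⅔)*(-2) + 5*(-2 + O²/2)/3) - O = (-2 - 4/3 + (-10/3 + 5*O²/6)) - O = (-20/3 + 5*O²/6) - O = -20/3 - O + 5*O²/6)
K(w) + 345 = (-20/3 - 1*(-1) + (⅚)*(-1)²) + 345 = (-20/3 + 1 + (⅚)*1) + 345 = (-20/3 + 1 + ⅚) + 345 = -29/6 + 345 = 2041/6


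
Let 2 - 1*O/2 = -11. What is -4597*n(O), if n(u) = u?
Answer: -119522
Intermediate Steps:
O = 26 (O = 4 - 2*(-11) = 4 + 22 = 26)
-4597*n(O) = -4597*26 = -119522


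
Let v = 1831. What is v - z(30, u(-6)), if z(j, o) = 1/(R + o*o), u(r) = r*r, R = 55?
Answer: 2473680/1351 ≈ 1831.0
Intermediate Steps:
u(r) = r**2
z(j, o) = 1/(55 + o**2) (z(j, o) = 1/(55 + o*o) = 1/(55 + o**2))
v - z(30, u(-6)) = 1831 - 1/(55 + ((-6)**2)**2) = 1831 - 1/(55 + 36**2) = 1831 - 1/(55 + 1296) = 1831 - 1/1351 = 2473680/1351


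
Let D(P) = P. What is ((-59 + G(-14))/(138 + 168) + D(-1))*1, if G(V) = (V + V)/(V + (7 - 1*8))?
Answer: -5447/4590 ≈ -1.1867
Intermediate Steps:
G(V) = 2*V/(-1 + V) (G(V) = (2*V)/(V + (7 - 8)) = (2*V)/(V - 1) = (2*V)/(-1 + V) = 2*V/(-1 + V))
((-59 + G(-14))/(138 + 168) + D(-1))*1 = ((-59 + 2*(-14)/(-1 - 14))/(138 + 168) - 1)*1 = ((-59 + 2*(-14)/(-15))/306 - 1)*1 = ((-59 + 2*(-14)*(-1/15))*(1/306) - 1)*1 = ((-59 + 28/15)*(1/306) - 1)*1 = (-857/15*1/306 - 1)*1 = (-857/4590 - 1)*1 = -5447/4590*1 = -5447/4590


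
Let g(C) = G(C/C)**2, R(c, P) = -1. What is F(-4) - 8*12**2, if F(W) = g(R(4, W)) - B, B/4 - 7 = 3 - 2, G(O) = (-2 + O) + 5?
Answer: -1168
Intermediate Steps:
G(O) = 3 + O
g(C) = 16 (g(C) = (3 + C/C)**2 = (3 + 1)**2 = 4**2 = 16)
B = 32 (B = 28 + 4*(3 - 2) = 28 + 4*1 = 28 + 4 = 32)
F(W) = -16 (F(W) = 16 - 1*32 = 16 - 32 = -16)
F(-4) - 8*12**2 = -16 - 8*12**2 = -16 - 8*144 = -16 - 1152 = -1168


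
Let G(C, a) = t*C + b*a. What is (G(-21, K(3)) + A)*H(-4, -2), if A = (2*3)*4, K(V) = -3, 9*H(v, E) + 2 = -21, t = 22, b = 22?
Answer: 1288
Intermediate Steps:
H(v, E) = -23/9 (H(v, E) = -2/9 + (1/9)*(-21) = -2/9 - 7/3 = -23/9)
G(C, a) = 22*C + 22*a
A = 24 (A = 6*4 = 24)
(G(-21, K(3)) + A)*H(-4, -2) = ((22*(-21) + 22*(-3)) + 24)*(-23/9) = ((-462 - 66) + 24)*(-23/9) = (-528 + 24)*(-23/9) = -504*(-23/9) = 1288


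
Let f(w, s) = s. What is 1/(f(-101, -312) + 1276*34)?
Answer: 1/43072 ≈ 2.3217e-5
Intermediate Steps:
1/(f(-101, -312) + 1276*34) = 1/(-312 + 1276*34) = 1/(-312 + 43384) = 1/43072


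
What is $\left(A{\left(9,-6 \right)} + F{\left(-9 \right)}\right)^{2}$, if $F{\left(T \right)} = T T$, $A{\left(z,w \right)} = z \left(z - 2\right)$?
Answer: $20736$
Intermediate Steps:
$A{\left(z,w \right)} = z \left(-2 + z\right)$
$F{\left(T \right)} = T^{2}$
$\left(A{\left(9,-6 \right)} + F{\left(-9 \right)}\right)^{2} = \left(9 \left(-2 + 9\right) + \left(-9\right)^{2}\right)^{2} = \left(9 \cdot 7 + 81\right)^{2} = \left(63 + 81\right)^{2} = 144^{2} = 20736$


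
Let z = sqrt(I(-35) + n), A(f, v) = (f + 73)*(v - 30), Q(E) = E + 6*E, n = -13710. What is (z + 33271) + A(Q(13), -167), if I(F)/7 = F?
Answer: 963 + I*sqrt(13955) ≈ 963.0 + 118.13*I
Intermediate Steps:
Q(E) = 7*E
I(F) = 7*F
A(f, v) = (-30 + v)*(73 + f) (A(f, v) = (73 + f)*(-30 + v) = (-30 + v)*(73 + f))
z = I*sqrt(13955) (z = sqrt(7*(-35) - 13710) = sqrt(-245 - 13710) = sqrt(-13955) = I*sqrt(13955) ≈ 118.13*I)
(z + 33271) + A(Q(13), -167) = (I*sqrt(13955) + 33271) + (-2190 - 210*13 + 73*(-167) + (7*13)*(-167)) = (33271 + I*sqrt(13955)) + (-2190 - 30*91 - 12191 + 91*(-167)) = (33271 + I*sqrt(13955)) + (-2190 - 2730 - 12191 - 15197) = (33271 + I*sqrt(13955)) - 32308 = 963 + I*sqrt(13955)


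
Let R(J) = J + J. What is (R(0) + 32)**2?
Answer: 1024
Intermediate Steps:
R(J) = 2*J
(R(0) + 32)**2 = (2*0 + 32)**2 = (0 + 32)**2 = 32**2 = 1024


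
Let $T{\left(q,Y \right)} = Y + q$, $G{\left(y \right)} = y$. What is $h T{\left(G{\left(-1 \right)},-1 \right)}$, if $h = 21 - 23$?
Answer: $4$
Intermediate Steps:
$h = -2$ ($h = 21 - 23 = -2$)
$h T{\left(G{\left(-1 \right)},-1 \right)} = - 2 \left(-1 - 1\right) = \left(-2\right) \left(-2\right) = 4$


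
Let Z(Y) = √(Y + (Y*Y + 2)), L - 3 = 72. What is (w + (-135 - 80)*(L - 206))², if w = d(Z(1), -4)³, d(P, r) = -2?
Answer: 792816649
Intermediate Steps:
L = 75 (L = 3 + 72 = 75)
Z(Y) = √(2 + Y + Y²) (Z(Y) = √(Y + (Y² + 2)) = √(Y + (2 + Y²)) = √(2 + Y + Y²))
w = -8 (w = (-2)³ = -8)
(w + (-135 - 80)*(L - 206))² = (-8 + (-135 - 80)*(75 - 206))² = (-8 - 215*(-131))² = (-8 + 28165)² = 28157² = 792816649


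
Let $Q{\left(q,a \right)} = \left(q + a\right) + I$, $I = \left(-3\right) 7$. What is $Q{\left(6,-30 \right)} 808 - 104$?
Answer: $-36464$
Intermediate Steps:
$I = -21$
$Q{\left(q,a \right)} = -21 + a + q$ ($Q{\left(q,a \right)} = \left(q + a\right) - 21 = \left(a + q\right) - 21 = -21 + a + q$)
$Q{\left(6,-30 \right)} 808 - 104 = \left(-21 - 30 + 6\right) 808 - 104 = \left(-45\right) 808 - 104 = -36360 - 104 = -36464$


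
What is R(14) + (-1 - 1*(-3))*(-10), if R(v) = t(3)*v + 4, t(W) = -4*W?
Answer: -184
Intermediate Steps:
R(v) = 4 - 12*v (R(v) = (-4*3)*v + 4 = -12*v + 4 = 4 - 12*v)
R(14) + (-1 - 1*(-3))*(-10) = (4 - 12*14) + (-1 - 1*(-3))*(-10) = (4 - 168) + (-1 + 3)*(-10) = -164 + 2*(-10) = -164 - 20 = -184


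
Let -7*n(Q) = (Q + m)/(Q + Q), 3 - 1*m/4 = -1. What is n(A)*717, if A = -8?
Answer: 717/14 ≈ 51.214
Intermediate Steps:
m = 16 (m = 12 - 4*(-1) = 12 + 4 = 16)
n(Q) = -(16 + Q)/(14*Q) (n(Q) = -(Q + 16)/(7*(Q + Q)) = -(16 + Q)/(7*(2*Q)) = -(16 + Q)*1/(2*Q)/7 = -(16 + Q)/(14*Q))
n(A)*717 = ((1/14)*(-16 - 1*(-8))/(-8))*717 = ((1/14)*(-⅛)*(-16 + 8))*717 = ((1/14)*(-⅛)*(-8))*717 = (1/14)*717 = 717/14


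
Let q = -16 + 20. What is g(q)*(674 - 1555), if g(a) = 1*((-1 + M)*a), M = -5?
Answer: 21144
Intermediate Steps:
q = 4
g(a) = -6*a (g(a) = 1*((-1 - 5)*a) = 1*(-6*a) = -6*a)
g(q)*(674 - 1555) = (-6*4)*(674 - 1555) = -24*(-881) = 21144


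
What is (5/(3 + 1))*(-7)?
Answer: -35/4 ≈ -8.7500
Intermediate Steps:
(5/(3 + 1))*(-7) = (5/4)*(-7) = -35/4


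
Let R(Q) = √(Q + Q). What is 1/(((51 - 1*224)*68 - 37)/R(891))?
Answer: -9*√22/11801 ≈ -0.0035771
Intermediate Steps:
R(Q) = √2*√Q (R(Q) = √(2*Q) = √2*√Q)
1/(((51 - 1*224)*68 - 37)/R(891)) = 1/(((51 - 1*224)*68 - 37)/((√2*√891))) = 1/(((51 - 224)*68 - 37)/((√2*(9*√11)))) = 1/((-173*68 - 37)/((9*√22))) = 1/((-11764 - 37)*(√22/198)) = 1/(-11801*√22/198) = -9*√22/11801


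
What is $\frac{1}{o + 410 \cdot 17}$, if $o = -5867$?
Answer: $\frac{1}{1103} \approx 0.00090662$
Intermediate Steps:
$\frac{1}{o + 410 \cdot 17} = \frac{1}{-5867 + 410 \cdot 17} = \frac{1}{-5867 + 6970} = \frac{1}{1103}$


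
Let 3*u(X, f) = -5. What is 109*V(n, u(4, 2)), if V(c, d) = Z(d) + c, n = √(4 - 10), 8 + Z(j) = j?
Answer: -3161/3 + 109*I*√6 ≈ -1053.7 + 266.99*I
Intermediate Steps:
Z(j) = -8 + j
n = I*√6 (n = √(-6) = I*√6 ≈ 2.4495*I)
u(X, f) = -5/3 (u(X, f) = (⅓)*(-5) = -5/3)
V(c, d) = -8 + c + d (V(c, d) = (-8 + d) + c = -8 + c + d)
109*V(n, u(4, 2)) = 109*(-8 + I*√6 - 5/3) = 109*(-29/3 + I*√6) = -3161/3 + 109*I*√6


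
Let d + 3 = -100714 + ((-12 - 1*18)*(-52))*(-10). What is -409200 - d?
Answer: -292883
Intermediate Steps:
d = -116317 (d = -3 + (-100714 + ((-12 - 1*18)*(-52))*(-10)) = -3 + (-100714 + ((-12 - 18)*(-52))*(-10)) = -3 + (-100714 - 30*(-52)*(-10)) = -3 + (-100714 + 1560*(-10)) = -3 + (-100714 - 15600) = -3 - 116314 = -116317)
-409200 - d = -409200 - 1*(-116317) = -409200 + 116317 = -292883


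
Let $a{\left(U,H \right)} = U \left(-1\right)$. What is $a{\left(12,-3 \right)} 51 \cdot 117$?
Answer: $-71604$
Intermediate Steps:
$a{\left(U,H \right)} = - U$
$a{\left(12,-3 \right)} 51 \cdot 117 = \left(-1\right) 12 \cdot 51 \cdot 117 = \left(-12\right) 51 \cdot 117 = \left(-612\right) 117 = -71604$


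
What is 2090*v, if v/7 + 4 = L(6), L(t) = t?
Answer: 29260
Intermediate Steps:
v = 14 (v = -28 + 7*6 = -28 + 42 = 14)
2090*v = 2090*14 = 29260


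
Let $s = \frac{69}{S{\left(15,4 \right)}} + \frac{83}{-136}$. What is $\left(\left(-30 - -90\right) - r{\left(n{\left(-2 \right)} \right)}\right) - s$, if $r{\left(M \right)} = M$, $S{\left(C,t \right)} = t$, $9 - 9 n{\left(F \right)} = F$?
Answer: $\frac{51577}{1224} \approx 42.138$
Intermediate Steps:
$n{\left(F \right)} = 1 - \frac{F}{9}$
$s = \frac{2263}{136}$ ($s = \frac{69}{4} + \frac{83}{-136} = 69 \cdot \frac{1}{4} + 83 \left(- \frac{1}{136}\right) = \frac{69}{4} - \frac{83}{136} = \frac{2263}{136} \approx 16.64$)
$\left(\left(-30 - -90\right) - r{\left(n{\left(-2 \right)} \right)}\right) - s = \left(\left(-30 - -90\right) - \left(1 - - \frac{2}{9}\right)\right) - \frac{2263}{136} = \left(\left(-30 + 90\right) - \left(1 + \frac{2}{9}\right)\right) - \frac{2263}{136} = \left(60 - \frac{11}{9}\right) - \frac{2263}{136} = \frac{529}{9} - \frac{2263}{136} = \frac{51577}{1224}$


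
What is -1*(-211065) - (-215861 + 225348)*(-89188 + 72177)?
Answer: 161594422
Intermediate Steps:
-1*(-211065) - (-215861 + 225348)*(-89188 + 72177) = 211065 - 9487*(-17011) = 211065 - 1*(-161383357) = 211065 + 161383357 = 161594422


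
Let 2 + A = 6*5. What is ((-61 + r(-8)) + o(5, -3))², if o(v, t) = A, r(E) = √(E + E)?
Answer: 1073 - 264*I ≈ 1073.0 - 264.0*I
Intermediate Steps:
r(E) = √2*√E (r(E) = √(2*E) = √2*√E)
A = 28 (A = -2 + 6*5 = -2 + 30 = 28)
o(v, t) = 28
((-61 + r(-8)) + o(5, -3))² = ((-61 + √2*√(-8)) + 28)² = ((-61 + √2*(2*I*√2)) + 28)² = ((-61 + 4*I) + 28)² = (-33 + 4*I)²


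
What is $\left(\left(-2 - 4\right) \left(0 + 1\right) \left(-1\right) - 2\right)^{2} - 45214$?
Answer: $-45198$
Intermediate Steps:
$\left(\left(-2 - 4\right) \left(0 + 1\right) \left(-1\right) - 2\right)^{2} - 45214 = \left(- 6 \cdot 1 \left(-1\right) - 2\right)^{2} - 45214 = \left(\left(-6\right) \left(-1\right) - 2\right)^{2} - 45214 = \left(6 - 2\right)^{2} - 45214 = 4^{2} - 45214 = 16 - 45214 = -45198$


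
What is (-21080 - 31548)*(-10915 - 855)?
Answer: 619431560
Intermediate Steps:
(-21080 - 31548)*(-10915 - 855) = -52628*(-11770) = 619431560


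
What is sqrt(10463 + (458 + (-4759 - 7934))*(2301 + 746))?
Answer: I*sqrt(37269582) ≈ 6104.9*I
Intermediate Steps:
sqrt(10463 + (458 + (-4759 - 7934))*(2301 + 746)) = sqrt(10463 + (458 - 12693)*3047) = sqrt(10463 - 12235*3047) = sqrt(10463 - 37280045) = sqrt(-37269582) = I*sqrt(37269582)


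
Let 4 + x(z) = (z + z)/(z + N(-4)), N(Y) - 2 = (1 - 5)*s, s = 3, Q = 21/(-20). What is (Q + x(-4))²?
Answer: 393129/19600 ≈ 20.058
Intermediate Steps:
Q = -21/20 (Q = 21*(-1/20) = -21/20 ≈ -1.0500)
N(Y) = -10 (N(Y) = 2 + (1 - 5)*3 = 2 - 4*3 = 2 - 12 = -10)
x(z) = -4 + 2*z/(-10 + z) (x(z) = -4 + (z + z)/(z - 10) = -4 + (2*z)/(-10 + z) = -4 + 2*z/(-10 + z))
(Q + x(-4))² = (-21/20 + 2*(20 - 1*(-4))/(-10 - 4))² = (-21/20 + 2*(20 + 4)/(-14))² = (-21/20 + 2*(-1/14)*24)² = (-21/20 - 24/7)² = (-627/140)² = 393129/19600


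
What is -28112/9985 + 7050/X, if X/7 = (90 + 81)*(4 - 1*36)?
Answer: -191199383/63744240 ≈ -2.9995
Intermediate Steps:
X = -38304 (X = 7*((90 + 81)*(4 - 1*36)) = 7*(171*(4 - 36)) = 7*(171*(-32)) = 7*(-5472) = -38304)
-28112/9985 + 7050/X = -28112/9985 + 7050/(-38304) = -28112*1/9985 + 7050*(-1/38304) = -28112/9985 - 1175/6384 = -191199383/63744240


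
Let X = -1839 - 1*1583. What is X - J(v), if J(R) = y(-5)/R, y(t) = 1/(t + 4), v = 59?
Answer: -201897/59 ≈ -3422.0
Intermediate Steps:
y(t) = 1/(4 + t)
J(R) = -1/R (J(R) = 1/((4 - 5)*R) = 1/((-1)*R) = -1/R)
X = -3422 (X = -1839 - 1583 = -3422)
X - J(v) = -3422 - (-1)/59 = -3422 - 1*(-1/59) = -3422 + 1/59 = -201897/59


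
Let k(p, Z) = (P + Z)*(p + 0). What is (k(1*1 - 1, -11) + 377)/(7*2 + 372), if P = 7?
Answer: 377/386 ≈ 0.97668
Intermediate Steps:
k(p, Z) = p*(7 + Z) (k(p, Z) = (7 + Z)*(p + 0) = (7 + Z)*p = p*(7 + Z))
(k(1*1 - 1, -11) + 377)/(7*2 + 372) = ((1*1 - 1)*(7 - 11) + 377)/(7*2 + 372) = ((1 - 1)*(-4) + 377)/(14 + 372) = (0*(-4) + 377)/386 = (0 + 377)*(1/386) = 377*(1/386) = 377/386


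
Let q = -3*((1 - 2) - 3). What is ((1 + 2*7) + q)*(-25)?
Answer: -675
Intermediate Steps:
q = 12 (q = -3*(-1 - 3) = -3*(-4) = 12)
((1 + 2*7) + q)*(-25) = ((1 + 2*7) + 12)*(-25) = ((1 + 14) + 12)*(-25) = (15 + 12)*(-25) = 27*(-25) = -675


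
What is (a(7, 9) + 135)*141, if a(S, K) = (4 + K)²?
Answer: 42864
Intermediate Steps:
(a(7, 9) + 135)*141 = ((4 + 9)² + 135)*141 = (13² + 135)*141 = (169 + 135)*141 = 304*141 = 42864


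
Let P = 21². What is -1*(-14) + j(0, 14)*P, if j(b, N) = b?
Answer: 14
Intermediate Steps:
P = 441
-1*(-14) + j(0, 14)*P = -1*(-14) + 0*441 = 14 + 0 = 14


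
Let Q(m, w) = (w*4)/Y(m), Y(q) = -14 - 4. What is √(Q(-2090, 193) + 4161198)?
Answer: 2*√9362599/3 ≈ 2039.9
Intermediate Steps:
Y(q) = -18
Q(m, w) = -2*w/9 (Q(m, w) = (w*4)/(-18) = (4*w)*(-1/18) = -2*w/9)
√(Q(-2090, 193) + 4161198) = √(-2/9*193 + 4161198) = √(-386/9 + 4161198) = √(37450396/9) = 2*√9362599/3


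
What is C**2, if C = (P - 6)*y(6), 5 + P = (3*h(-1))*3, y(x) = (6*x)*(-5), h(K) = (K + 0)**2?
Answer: 129600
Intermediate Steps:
h(K) = K**2
y(x) = -30*x
P = 4 (P = -5 + (3*(-1)**2)*3 = -5 + (3*1)*3 = -5 + 3*3 = -5 + 9 = 4)
C = 360 (C = (4 - 6)*(-30*6) = -2*(-180) = 360)
C**2 = 360**2 = 129600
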